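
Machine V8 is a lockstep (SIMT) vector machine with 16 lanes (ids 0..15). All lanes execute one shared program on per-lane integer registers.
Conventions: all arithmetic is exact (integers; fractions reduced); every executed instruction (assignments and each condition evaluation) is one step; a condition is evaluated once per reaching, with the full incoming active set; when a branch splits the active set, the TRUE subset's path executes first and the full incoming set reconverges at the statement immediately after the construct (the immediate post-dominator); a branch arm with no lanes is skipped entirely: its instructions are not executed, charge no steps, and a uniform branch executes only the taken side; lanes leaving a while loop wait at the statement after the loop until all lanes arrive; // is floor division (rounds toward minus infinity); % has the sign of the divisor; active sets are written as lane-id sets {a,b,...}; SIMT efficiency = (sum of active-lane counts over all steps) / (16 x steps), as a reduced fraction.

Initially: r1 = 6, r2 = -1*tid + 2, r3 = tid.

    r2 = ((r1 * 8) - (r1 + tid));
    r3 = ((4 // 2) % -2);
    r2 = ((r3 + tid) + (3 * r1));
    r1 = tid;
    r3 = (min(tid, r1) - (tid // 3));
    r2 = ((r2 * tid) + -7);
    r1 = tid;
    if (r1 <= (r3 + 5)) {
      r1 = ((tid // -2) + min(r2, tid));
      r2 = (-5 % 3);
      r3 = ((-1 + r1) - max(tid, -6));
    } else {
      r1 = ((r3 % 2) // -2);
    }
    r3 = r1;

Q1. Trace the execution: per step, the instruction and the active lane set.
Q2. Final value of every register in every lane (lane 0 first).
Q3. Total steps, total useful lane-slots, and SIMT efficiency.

step 0: r2 <- ((r1 * 8) - (r1 + tid)) {0,1,2,3,4,5,6,7,8,9,10,11,12,13,14,15}
step 1: r3 <- ((4 // 2) % -2)        {0,1,2,3,4,5,6,7,8,9,10,11,12,13,14,15}
step 2: r2 <- ((r3 + tid) + (3 * r1)) {0,1,2,3,4,5,6,7,8,9,10,11,12,13,14,15}
step 3: r1 <- tid                    {0,1,2,3,4,5,6,7,8,9,10,11,12,13,14,15}
step 4: r3 <- (min(tid, r1) - (tid // 3)) {0,1,2,3,4,5,6,7,8,9,10,11,12,13,14,15}
step 5: r2 <- ((r2 * tid) + -7)      {0,1,2,3,4,5,6,7,8,9,10,11,12,13,14,15}
step 6: r1 <- tid                    {0,1,2,3,4,5,6,7,8,9,10,11,12,13,14,15}
step 7: eval (r1 <= (r3 + 5))        {0,1,2,3,4,5,6,7,8,9,10,11,12,13,14,15}
step 8: r1 <- ((tid // -2) + min(r2, tid)) {0,1,2,3,4,5,6,7,8,9,10,11,12,13,14,15}
step 9: r2 <- (-5 % 3)               {0,1,2,3,4,5,6,7,8,9,10,11,12,13,14,15}
step 10: r3 <- ((-1 + r1) - max(tid, -6)) {0,1,2,3,4,5,6,7,8,9,10,11,12,13,14,15}
step 11: r3 <- r1                     {0,1,2,3,4,5,6,7,8,9,10,11,12,13,14,15}

Answer: 12 steps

r1: -7,0,1,1,2,2,3,3,4,4,5,5,6,6,7,7
r2: 1,1,1,1,1,1,1,1,1,1,1,1,1,1,1,1
r3: -7,0,1,1,2,2,3,3,4,4,5,5,6,6,7,7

steps = 12; useful = 192; efficiency = 192/192 = 1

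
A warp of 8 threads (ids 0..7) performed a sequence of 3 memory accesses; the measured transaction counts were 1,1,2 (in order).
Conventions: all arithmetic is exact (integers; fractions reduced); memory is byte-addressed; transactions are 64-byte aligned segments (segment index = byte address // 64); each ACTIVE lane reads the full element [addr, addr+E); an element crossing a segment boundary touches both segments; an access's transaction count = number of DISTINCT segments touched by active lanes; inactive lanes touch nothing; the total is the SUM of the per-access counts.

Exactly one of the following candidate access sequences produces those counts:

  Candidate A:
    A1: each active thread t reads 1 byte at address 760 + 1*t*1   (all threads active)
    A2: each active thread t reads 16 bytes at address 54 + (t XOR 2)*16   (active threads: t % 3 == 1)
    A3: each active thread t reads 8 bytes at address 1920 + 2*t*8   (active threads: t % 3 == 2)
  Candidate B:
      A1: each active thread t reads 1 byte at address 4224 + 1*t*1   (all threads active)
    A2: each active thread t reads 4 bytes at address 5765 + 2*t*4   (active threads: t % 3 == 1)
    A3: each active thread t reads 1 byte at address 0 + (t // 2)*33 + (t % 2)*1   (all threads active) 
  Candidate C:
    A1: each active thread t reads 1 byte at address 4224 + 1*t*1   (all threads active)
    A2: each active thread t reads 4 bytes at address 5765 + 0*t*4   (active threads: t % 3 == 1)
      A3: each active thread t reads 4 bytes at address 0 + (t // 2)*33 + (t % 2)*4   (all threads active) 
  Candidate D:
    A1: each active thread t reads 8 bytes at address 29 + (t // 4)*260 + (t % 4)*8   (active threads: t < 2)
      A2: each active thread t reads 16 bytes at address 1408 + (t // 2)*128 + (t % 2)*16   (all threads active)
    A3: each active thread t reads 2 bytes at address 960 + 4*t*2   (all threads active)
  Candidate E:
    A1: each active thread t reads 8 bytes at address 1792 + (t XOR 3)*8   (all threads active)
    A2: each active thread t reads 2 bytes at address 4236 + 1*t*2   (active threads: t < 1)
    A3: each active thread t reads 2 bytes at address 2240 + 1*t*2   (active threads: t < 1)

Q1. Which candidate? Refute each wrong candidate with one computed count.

A: A2 gives 2 transactions, not 1
B: A2 gives 2 transactions, not 1
D: A2 gives 4 transactions, not 1
E: A3 gives 1 transaction, not 2
C: all counts match (1,1,2)

Answer: C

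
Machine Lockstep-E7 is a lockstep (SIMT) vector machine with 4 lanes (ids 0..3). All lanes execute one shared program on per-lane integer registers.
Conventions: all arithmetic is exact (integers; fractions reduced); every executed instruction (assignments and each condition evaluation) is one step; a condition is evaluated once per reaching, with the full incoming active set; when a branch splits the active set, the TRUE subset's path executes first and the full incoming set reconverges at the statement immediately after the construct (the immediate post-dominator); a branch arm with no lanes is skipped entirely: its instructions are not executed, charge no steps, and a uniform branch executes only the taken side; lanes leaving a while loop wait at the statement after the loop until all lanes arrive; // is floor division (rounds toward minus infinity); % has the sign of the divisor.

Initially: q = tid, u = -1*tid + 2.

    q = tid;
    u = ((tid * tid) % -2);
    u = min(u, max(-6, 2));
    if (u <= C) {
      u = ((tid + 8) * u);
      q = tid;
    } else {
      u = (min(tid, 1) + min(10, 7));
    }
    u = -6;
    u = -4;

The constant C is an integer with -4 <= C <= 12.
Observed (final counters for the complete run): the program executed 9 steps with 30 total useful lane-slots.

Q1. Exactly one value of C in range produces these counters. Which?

Answer: C = -1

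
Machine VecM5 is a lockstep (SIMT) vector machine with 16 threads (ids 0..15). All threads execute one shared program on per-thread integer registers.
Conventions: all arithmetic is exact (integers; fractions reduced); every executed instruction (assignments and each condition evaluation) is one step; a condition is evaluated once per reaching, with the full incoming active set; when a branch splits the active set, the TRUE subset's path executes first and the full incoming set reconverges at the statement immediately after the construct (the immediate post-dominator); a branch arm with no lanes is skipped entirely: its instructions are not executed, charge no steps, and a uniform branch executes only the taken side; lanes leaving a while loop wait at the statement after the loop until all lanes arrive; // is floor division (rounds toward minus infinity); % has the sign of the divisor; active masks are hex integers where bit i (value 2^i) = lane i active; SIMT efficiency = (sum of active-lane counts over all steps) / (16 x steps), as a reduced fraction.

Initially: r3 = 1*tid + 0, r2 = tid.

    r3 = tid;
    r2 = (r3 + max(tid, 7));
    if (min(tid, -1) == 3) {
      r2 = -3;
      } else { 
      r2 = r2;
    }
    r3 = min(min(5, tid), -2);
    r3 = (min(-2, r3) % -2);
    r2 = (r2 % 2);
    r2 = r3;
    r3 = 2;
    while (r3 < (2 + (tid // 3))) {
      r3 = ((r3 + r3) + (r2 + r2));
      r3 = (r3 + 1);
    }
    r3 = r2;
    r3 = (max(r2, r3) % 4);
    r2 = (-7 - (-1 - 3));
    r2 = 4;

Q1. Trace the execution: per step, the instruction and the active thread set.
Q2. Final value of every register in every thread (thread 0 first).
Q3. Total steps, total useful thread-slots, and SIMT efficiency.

step 0: r3 <- tid                    0xffff
step 1: r2 <- (r3 + max(tid, 7))     0xffff
step 2: eval (min(tid, -1) == 3)     0xffff
step 3: r2 <- r2                     0xffff
step 4: r3 <- min(min(5, tid), -2)   0xffff
step 5: r3 <- (min(-2, r3) % -2)     0xffff
step 6: r2 <- (r2 % 2)               0xffff
step 7: r2 <- r3                     0xffff
step 8: r3 <- 2                      0xffff
step 9: eval (r3 < (2 + (tid // 3))) 0xffff
step 10: r3 <- ((r3 + r3) + (r2 + r2)) 0xfff8
step 11: r3 <- (r3 + 1)               0xfff8
step 12: eval (r3 < (2 + (tid // 3))) 0xfff8
step 13: r3 <- ((r3 + r3) + (r2 + r2)) 0xf000
step 14: r3 <- (r3 + 1)               0xf000
step 15: eval (r3 < (2 + (tid // 3))) 0xf000
step 16: r3 <- r2                     0xffff
step 17: r3 <- (max(r2, r3) % 4)      0xffff
step 18: r2 <- (-7 - (-1 - 3))        0xffff
step 19: r2 <- 4                      0xffff

Answer: 20 steps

r3: 0,0,0,0,0,0,0,0,0,0,0,0,0,0,0,0
r2: 4,4,4,4,4,4,4,4,4,4,4,4,4,4,4,4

steps = 20; useful = 275; efficiency = 275/320 = 55/64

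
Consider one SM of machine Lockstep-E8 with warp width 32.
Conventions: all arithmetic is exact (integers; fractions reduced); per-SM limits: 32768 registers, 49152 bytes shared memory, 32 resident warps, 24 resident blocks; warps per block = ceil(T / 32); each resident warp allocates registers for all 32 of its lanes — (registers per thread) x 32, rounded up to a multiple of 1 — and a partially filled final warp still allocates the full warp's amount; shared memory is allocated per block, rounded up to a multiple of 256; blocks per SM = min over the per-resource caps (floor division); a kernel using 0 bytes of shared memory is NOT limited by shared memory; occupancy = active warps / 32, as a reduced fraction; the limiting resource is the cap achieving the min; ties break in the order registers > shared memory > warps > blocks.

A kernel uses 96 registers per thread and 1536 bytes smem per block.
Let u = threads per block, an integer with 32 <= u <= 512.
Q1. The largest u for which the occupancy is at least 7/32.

Answer: u = 320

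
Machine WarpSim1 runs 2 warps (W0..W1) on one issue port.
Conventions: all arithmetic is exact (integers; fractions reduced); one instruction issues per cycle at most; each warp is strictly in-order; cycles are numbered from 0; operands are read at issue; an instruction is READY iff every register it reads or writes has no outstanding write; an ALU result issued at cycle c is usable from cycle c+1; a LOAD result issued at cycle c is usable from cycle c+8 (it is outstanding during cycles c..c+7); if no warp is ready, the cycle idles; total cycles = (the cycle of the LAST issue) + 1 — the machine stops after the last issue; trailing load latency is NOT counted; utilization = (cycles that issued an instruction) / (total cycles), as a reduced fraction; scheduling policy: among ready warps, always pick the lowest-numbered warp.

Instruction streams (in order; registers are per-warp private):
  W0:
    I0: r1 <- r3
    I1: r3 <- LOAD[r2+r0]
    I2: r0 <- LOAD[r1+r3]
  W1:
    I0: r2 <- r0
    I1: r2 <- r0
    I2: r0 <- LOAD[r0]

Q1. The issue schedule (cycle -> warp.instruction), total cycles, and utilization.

cycle 0: W0.I0
cycle 1: W0.I1
cycle 2: W1.I0
cycle 3: W1.I1
cycle 4: W1.I2
cycle 5: idle
cycle 6: idle
cycle 7: idle
cycle 8: idle
cycle 9: W0.I2

Answer: 10 cycles, utilization 3/5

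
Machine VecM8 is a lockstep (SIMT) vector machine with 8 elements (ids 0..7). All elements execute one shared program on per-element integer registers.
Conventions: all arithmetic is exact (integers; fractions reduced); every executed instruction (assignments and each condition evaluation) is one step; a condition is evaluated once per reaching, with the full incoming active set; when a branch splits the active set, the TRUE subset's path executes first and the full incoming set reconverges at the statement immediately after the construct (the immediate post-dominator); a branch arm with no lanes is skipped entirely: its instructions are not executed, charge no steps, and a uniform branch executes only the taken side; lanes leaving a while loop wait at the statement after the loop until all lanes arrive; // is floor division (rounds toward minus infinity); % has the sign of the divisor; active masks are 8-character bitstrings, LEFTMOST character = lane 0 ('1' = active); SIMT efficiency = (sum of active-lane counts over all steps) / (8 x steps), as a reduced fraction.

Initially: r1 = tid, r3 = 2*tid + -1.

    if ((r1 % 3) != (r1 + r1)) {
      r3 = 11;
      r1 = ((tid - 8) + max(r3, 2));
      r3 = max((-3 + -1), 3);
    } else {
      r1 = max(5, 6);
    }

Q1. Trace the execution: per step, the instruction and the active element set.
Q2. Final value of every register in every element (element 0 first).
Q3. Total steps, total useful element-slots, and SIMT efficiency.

step 0: eval ((r1 % 3) != (r1 + r1)) 11111111
step 1: r3 <- 11                     01111111
step 2: r1 <- ((tid - 8) + max(r3, 2)) 01111111
step 3: r3 <- max((-3 + -1), 3)      01111111
step 4: r1 <- max(5, 6)              10000000

Answer: 5 steps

r1: 6,4,5,6,7,8,9,10
r3: -1,3,3,3,3,3,3,3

steps = 5; useful = 30; efficiency = 30/40 = 3/4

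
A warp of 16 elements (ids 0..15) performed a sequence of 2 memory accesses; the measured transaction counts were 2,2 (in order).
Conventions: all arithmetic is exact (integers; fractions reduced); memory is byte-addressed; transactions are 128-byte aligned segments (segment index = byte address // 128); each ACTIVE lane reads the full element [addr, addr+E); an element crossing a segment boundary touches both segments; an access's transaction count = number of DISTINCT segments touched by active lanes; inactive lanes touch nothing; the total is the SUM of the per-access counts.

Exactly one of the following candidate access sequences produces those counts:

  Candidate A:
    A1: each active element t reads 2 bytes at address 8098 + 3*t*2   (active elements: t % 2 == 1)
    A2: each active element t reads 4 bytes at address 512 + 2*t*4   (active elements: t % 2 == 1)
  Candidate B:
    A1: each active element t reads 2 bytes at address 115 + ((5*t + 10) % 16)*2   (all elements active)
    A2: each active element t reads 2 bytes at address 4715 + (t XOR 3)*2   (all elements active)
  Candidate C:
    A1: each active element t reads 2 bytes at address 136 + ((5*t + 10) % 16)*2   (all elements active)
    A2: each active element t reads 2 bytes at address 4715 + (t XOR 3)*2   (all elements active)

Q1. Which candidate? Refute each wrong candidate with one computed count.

A: A1 gives 1 transaction, not 2
C: A1 gives 1 transaction, not 2
B: all counts match (2,2)

Answer: B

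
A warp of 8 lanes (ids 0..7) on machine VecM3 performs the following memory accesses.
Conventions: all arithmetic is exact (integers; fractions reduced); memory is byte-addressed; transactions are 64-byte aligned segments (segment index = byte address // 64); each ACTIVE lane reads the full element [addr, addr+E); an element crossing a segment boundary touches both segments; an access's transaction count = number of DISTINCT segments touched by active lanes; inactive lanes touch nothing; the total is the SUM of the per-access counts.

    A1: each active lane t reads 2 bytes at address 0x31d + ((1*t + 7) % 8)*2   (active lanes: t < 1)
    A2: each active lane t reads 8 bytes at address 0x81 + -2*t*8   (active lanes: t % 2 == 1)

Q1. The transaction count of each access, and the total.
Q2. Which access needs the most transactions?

A1: 1 transaction
A2: 2 transactions

Answer: 1,2; total 3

Answer: A2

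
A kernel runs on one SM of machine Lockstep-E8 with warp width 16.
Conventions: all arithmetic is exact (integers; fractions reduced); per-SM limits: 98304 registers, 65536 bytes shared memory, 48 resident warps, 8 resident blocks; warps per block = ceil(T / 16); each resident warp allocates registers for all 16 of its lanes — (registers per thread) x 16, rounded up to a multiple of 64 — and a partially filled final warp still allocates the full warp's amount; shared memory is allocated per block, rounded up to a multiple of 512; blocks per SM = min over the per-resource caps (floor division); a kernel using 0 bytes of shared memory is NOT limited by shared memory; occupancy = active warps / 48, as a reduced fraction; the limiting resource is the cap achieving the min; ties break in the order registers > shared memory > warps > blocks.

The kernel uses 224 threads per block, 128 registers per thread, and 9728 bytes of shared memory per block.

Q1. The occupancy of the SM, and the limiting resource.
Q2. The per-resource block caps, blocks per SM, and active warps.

Answer: occupancy 7/8, limited by registers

registers: 3 blocks
shared memory: 6 blocks
warps: 3 blocks
blocks: 8 blocks

Answer: 3 blocks, 42 active warps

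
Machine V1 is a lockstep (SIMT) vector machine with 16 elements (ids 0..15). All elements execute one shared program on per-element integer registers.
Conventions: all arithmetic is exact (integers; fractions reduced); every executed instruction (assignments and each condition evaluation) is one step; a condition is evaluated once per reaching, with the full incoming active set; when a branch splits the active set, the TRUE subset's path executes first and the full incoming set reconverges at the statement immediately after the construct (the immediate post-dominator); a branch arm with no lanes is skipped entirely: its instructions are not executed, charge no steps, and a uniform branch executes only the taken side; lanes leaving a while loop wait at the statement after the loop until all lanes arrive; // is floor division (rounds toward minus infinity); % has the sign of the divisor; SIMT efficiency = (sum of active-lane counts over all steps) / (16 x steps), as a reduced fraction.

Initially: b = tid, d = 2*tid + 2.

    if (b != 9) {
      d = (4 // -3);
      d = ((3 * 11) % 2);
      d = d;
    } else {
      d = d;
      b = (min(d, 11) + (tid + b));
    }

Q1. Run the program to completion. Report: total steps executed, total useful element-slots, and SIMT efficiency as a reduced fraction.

Answer: 6 steps, 63 useful, 21/32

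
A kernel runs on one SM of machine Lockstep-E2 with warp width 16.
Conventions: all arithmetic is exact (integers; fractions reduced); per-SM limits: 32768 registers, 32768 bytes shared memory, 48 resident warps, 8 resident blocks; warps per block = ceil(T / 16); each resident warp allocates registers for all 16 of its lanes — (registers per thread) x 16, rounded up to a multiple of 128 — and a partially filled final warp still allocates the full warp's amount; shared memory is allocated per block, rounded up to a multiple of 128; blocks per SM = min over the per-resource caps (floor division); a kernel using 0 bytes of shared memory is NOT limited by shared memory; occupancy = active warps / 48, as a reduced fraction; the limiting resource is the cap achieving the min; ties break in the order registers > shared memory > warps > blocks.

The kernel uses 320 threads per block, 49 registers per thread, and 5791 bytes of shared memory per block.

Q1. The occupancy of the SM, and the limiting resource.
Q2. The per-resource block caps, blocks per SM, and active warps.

Answer: occupancy 5/12, limited by registers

registers: 1 block
shared memory: 5 blocks
warps: 2 blocks
blocks: 8 blocks

Answer: 1 block, 20 active warps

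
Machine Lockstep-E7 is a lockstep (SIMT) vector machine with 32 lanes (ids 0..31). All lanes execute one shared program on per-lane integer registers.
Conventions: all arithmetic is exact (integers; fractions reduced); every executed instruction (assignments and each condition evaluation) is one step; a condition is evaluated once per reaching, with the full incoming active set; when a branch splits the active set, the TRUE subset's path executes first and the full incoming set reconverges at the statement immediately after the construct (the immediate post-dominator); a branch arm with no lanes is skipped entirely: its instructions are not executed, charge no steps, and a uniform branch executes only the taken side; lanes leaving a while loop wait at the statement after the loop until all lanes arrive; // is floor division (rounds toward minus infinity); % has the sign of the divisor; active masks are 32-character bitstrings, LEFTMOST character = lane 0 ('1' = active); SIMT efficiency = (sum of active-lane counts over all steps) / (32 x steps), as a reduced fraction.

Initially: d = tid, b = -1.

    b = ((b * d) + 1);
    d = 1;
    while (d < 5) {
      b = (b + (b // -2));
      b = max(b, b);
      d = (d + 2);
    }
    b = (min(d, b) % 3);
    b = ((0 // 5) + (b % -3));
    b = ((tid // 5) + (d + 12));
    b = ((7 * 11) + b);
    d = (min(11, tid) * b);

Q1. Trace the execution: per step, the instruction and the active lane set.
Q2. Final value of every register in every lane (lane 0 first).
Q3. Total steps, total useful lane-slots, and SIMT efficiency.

step 0: b <- ((b * d) + 1)           11111111111111111111111111111111
step 1: d <- 1                       11111111111111111111111111111111
step 2: eval (d < 5)                 11111111111111111111111111111111
step 3: b <- (b + (b // -2))         11111111111111111111111111111111
step 4: b <- max(b, b)               11111111111111111111111111111111
step 5: d <- (d + 2)                 11111111111111111111111111111111
step 6: eval (d < 5)                 11111111111111111111111111111111
step 7: b <- (b + (b // -2))         11111111111111111111111111111111
step 8: b <- max(b, b)               11111111111111111111111111111111
step 9: d <- (d + 2)                 11111111111111111111111111111111
step 10: eval (d < 5)                 11111111111111111111111111111111
step 11: b <- (min(d, b) % 3)         11111111111111111111111111111111
step 12: b <- ((0 // 5) + (b % -3))   11111111111111111111111111111111
step 13: b <- ((tid // 5) + (d + 12)) 11111111111111111111111111111111
step 14: b <- ((7 * 11) + b)          11111111111111111111111111111111
step 15: d <- (min(11, tid) * b)      11111111111111111111111111111111

Answer: 16 steps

d: 0,94,188,282,376,475,570,665,760,855,960,1056,1056,1056,1056,1067,1067,1067,1067,1067,1078,1078,1078,1078,1078,1089,1089,1089,1089,1089,1100,1100
b: 94,94,94,94,94,95,95,95,95,95,96,96,96,96,96,97,97,97,97,97,98,98,98,98,98,99,99,99,99,99,100,100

steps = 16; useful = 512; efficiency = 512/512 = 1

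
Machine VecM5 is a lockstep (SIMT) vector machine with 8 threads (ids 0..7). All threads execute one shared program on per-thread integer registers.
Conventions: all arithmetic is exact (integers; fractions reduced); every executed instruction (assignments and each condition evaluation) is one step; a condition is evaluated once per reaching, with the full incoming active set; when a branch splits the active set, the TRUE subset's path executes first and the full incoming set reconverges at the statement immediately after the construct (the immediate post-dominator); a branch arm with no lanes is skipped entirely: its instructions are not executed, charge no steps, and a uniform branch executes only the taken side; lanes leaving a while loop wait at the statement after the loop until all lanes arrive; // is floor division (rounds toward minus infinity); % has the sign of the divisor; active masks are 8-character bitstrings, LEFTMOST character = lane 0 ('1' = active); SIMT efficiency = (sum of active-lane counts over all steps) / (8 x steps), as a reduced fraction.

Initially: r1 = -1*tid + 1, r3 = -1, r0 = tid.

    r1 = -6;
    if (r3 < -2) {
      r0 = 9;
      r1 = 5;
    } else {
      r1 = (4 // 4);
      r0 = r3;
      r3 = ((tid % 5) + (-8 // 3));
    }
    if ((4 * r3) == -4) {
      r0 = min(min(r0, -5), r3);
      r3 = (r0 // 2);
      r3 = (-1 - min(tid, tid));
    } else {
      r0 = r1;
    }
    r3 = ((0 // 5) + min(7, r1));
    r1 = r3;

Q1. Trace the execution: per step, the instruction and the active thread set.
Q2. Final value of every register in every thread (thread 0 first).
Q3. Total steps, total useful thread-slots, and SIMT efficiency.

step 0: r1 <- -6                     11111111
step 1: eval (r3 < -2)               11111111
step 2: r1 <- (4 // 4)               11111111
step 3: r0 <- r3                     11111111
step 4: r3 <- ((tid % 5) + (-8 // 3)) 11111111
step 5: eval ((4 * r3) == -4)        11111111
step 6: r0 <- min(min(r0, -5), r3)   00100001
step 7: r3 <- (r0 // 2)              00100001
step 8: r3 <- (-1 - min(tid, tid))   00100001
step 9: r0 <- r1                     11011110
step 10: r3 <- ((0 // 5) + min(7, r1)) 11111111
step 11: r1 <- r3                     11111111

Answer: 12 steps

r1: 1,1,1,1,1,1,1,1
r3: 1,1,1,1,1,1,1,1
r0: 1,1,-5,1,1,1,1,-5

steps = 12; useful = 76; efficiency = 76/96 = 19/24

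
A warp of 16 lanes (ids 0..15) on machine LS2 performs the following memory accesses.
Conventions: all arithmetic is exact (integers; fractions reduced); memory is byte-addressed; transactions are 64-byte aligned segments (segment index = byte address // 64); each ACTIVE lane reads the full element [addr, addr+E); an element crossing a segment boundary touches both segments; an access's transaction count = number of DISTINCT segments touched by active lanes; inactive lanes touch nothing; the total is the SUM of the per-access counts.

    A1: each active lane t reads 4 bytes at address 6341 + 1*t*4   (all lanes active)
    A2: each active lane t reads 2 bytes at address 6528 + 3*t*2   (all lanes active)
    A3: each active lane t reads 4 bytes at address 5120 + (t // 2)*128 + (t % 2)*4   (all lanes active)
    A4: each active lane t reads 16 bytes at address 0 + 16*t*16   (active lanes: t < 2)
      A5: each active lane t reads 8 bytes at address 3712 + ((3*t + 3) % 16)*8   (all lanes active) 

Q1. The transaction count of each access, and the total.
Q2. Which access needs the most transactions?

A1: 2 transactions
A2: 2 transactions
A3: 8 transactions
A4: 2 transactions
A5: 2 transactions

Answer: 2,2,8,2,2; total 16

Answer: A3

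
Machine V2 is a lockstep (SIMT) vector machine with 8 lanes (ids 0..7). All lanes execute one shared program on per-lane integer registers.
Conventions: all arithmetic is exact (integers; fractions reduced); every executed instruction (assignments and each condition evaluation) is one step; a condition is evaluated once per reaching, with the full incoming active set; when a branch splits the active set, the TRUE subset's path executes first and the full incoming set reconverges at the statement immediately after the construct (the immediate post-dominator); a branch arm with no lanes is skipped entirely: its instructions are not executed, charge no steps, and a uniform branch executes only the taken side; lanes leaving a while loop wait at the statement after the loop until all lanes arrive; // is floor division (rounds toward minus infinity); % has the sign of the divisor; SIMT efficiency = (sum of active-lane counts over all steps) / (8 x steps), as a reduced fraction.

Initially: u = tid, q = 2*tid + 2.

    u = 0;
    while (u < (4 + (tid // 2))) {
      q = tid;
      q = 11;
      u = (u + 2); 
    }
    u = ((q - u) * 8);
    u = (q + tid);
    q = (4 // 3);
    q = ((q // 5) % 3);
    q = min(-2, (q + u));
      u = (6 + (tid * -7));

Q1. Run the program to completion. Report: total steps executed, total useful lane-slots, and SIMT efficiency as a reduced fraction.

Answer: 24 steps, 160 useful, 5/6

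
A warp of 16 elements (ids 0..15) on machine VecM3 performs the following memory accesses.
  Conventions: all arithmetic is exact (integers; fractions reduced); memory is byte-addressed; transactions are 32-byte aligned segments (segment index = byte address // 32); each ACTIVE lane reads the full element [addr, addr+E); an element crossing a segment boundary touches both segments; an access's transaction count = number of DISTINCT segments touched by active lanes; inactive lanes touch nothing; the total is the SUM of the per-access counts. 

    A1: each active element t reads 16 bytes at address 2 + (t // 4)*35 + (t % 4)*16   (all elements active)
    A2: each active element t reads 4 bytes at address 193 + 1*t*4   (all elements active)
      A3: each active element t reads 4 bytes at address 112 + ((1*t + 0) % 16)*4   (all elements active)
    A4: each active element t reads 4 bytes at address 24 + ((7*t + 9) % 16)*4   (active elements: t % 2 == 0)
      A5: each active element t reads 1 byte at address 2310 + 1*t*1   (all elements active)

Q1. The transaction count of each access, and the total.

A1: 6 transactions
A2: 3 transactions
A3: 3 transactions
A4: 3 transactions
A5: 1 transaction

Answer: 6,3,3,3,1; total 16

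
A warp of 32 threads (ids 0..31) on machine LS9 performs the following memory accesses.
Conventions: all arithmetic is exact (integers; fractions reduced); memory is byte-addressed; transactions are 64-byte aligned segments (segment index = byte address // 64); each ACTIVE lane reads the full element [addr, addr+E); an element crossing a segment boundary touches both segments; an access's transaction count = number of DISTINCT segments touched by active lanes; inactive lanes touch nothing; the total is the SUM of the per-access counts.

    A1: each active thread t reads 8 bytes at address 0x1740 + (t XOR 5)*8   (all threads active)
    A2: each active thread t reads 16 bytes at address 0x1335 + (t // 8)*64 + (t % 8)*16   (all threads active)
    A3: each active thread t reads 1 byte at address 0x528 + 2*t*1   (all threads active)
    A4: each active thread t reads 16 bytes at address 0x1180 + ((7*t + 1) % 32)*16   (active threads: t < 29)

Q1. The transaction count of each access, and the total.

A1: 4 transactions
A2: 6 transactions
A3: 2 transactions
A4: 8 transactions

Answer: 4,6,2,8; total 20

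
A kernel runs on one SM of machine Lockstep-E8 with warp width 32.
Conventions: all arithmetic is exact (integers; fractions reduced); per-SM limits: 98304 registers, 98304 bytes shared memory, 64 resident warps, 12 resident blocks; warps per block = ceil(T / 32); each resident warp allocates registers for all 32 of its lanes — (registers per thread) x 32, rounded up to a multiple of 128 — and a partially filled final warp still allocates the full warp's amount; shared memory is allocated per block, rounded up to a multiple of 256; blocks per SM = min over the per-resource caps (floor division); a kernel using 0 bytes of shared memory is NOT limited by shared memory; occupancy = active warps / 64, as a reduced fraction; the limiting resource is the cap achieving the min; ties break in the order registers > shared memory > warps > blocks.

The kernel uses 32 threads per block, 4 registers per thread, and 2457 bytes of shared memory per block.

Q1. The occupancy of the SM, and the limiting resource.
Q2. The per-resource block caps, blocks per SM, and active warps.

Answer: occupancy 3/16, limited by blocks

registers: 768 blocks
shared memory: 38 blocks
warps: 64 blocks
blocks: 12 blocks

Answer: 12 blocks, 12 active warps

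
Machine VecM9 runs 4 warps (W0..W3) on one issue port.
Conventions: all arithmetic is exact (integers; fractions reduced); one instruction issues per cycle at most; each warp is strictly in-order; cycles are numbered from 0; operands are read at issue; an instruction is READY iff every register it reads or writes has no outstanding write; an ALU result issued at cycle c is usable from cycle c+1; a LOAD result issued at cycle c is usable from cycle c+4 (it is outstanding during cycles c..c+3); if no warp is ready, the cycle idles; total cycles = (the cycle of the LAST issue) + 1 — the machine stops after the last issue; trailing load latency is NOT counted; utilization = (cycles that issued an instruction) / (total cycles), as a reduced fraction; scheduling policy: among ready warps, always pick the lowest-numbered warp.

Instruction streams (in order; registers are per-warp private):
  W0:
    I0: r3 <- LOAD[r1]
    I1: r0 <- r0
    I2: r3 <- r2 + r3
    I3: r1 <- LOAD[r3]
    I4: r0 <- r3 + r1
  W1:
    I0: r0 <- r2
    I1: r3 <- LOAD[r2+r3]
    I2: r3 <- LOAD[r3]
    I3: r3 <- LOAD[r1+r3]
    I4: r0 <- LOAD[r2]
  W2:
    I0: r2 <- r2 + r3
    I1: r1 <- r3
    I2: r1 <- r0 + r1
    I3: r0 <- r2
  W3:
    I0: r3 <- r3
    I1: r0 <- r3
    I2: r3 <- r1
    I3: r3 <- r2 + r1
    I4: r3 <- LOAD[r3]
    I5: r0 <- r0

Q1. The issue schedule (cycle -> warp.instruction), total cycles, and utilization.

cycle 0: W0.I0
cycle 1: W0.I1
cycle 2: W1.I0
cycle 3: W1.I1
cycle 4: W0.I2
cycle 5: W0.I3
cycle 6: W2.I0
cycle 7: W1.I2
cycle 8: W2.I1
cycle 9: W0.I4
cycle 10: W2.I2
cycle 11: W1.I3
cycle 12: W1.I4
cycle 13: W2.I3
cycle 14: W3.I0
cycle 15: W3.I1
cycle 16: W3.I2
cycle 17: W3.I3
cycle 18: W3.I4
cycle 19: W3.I5

Answer: 20 cycles, utilization 1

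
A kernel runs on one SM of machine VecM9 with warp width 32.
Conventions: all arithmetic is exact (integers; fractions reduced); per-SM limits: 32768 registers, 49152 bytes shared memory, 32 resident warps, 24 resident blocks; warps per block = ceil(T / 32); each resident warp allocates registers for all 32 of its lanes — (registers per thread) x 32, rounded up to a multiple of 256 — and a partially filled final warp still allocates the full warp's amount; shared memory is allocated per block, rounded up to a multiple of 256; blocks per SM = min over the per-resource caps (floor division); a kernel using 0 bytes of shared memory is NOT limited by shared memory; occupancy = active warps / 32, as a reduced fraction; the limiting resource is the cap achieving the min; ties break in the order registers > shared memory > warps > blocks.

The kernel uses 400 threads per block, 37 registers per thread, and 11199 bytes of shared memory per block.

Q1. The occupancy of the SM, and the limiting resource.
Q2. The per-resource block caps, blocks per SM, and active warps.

Answer: occupancy 13/32, limited by registers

registers: 1 block
shared memory: 4 blocks
warps: 2 blocks
blocks: 24 blocks

Answer: 1 block, 13 active warps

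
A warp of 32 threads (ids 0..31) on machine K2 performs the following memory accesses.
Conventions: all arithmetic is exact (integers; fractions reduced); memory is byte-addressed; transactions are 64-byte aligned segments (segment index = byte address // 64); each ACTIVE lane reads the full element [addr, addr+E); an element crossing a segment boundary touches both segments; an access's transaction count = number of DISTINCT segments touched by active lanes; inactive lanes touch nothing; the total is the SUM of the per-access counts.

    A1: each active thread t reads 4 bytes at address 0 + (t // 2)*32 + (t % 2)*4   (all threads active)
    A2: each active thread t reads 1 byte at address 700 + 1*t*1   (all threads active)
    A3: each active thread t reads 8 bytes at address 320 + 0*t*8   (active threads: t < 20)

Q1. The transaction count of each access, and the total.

A1: 8 transactions
A2: 2 transactions
A3: 1 transaction

Answer: 8,2,1; total 11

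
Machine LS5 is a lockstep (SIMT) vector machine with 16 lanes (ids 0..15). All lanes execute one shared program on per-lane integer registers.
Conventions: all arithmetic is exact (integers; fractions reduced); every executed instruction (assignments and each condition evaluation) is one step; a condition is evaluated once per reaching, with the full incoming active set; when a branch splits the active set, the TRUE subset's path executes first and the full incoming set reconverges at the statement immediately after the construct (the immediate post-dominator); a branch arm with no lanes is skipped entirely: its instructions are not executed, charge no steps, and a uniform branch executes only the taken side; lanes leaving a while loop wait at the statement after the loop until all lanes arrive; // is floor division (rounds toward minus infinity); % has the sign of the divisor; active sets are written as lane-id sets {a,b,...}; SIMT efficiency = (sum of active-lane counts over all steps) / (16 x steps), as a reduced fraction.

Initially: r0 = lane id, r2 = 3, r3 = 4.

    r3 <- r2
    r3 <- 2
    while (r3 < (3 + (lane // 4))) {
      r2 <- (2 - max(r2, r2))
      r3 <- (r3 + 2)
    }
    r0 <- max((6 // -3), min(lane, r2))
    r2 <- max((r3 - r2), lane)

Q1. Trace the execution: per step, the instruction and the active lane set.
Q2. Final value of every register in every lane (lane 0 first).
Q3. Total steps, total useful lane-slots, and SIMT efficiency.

step 0: r3 <- r2                     {0,1,2,3,4,5,6,7,8,9,10,11,12,13,14,15}
step 1: r3 <- 2                      {0,1,2,3,4,5,6,7,8,9,10,11,12,13,14,15}
step 2: eval (r3 < (3 + (lane // 4))) {0,1,2,3,4,5,6,7,8,9,10,11,12,13,14,15}
step 3: r2 <- (2 - max(r2, r2))      {0,1,2,3,4,5,6,7,8,9,10,11,12,13,14,15}
step 4: r3 <- (r3 + 2)               {0,1,2,3,4,5,6,7,8,9,10,11,12,13,14,15}
step 5: eval (r3 < (3 + (lane // 4))) {0,1,2,3,4,5,6,7,8,9,10,11,12,13,14,15}
step 6: r2 <- (2 - max(r2, r2))      {8,9,10,11,12,13,14,15}
step 7: r3 <- (r3 + 2)               {8,9,10,11,12,13,14,15}
step 8: eval (r3 < (3 + (lane // 4))) {8,9,10,11,12,13,14,15}
step 9: r0 <- max((6 // -3), min(lane, r2)) {0,1,2,3,4,5,6,7,8,9,10,11,12,13,14,15}
step 10: r2 <- max((r3 - r2), lane)   {0,1,2,3,4,5,6,7,8,9,10,11,12,13,14,15}

Answer: 11 steps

r0: -1,-1,-1,-1,-1,-1,-1,-1,3,3,3,3,3,3,3,3
r2: 5,5,5,5,5,5,6,7,8,9,10,11,12,13,14,15
r3: 4,4,4,4,4,4,4,4,6,6,6,6,6,6,6,6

steps = 11; useful = 152; efficiency = 152/176 = 19/22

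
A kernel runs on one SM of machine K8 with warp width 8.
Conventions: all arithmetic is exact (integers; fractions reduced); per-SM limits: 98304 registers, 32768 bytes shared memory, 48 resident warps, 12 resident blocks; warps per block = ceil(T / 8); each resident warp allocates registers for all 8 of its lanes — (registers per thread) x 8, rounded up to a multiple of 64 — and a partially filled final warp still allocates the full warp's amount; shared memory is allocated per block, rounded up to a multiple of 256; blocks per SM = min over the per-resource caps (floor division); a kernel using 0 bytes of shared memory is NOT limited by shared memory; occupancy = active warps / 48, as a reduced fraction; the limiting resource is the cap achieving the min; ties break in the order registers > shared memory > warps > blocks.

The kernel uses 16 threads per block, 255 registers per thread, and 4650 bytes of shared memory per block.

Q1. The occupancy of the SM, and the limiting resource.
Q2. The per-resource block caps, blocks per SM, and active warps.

Answer: occupancy 1/4, limited by shared memory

registers: 24 blocks
shared memory: 6 blocks
warps: 24 blocks
blocks: 12 blocks

Answer: 6 blocks, 12 active warps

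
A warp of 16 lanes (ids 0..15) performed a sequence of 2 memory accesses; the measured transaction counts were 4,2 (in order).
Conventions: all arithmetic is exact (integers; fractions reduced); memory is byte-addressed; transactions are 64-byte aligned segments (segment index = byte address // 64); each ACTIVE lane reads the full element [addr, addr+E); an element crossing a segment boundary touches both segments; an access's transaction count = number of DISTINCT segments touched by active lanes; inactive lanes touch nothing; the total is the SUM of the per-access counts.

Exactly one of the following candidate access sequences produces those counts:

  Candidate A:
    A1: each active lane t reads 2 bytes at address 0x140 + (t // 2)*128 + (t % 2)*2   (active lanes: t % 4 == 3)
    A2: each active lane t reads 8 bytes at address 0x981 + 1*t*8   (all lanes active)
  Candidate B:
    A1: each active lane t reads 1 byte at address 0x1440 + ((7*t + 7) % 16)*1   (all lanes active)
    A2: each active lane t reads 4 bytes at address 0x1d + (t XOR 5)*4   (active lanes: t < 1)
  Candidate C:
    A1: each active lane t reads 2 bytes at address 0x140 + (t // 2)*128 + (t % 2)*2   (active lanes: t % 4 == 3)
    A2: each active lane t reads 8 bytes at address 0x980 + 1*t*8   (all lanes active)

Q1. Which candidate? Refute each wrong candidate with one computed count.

A: A2 gives 3 transactions, not 2
B: A1 gives 1 transaction, not 4
C: all counts match (4,2)

Answer: C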